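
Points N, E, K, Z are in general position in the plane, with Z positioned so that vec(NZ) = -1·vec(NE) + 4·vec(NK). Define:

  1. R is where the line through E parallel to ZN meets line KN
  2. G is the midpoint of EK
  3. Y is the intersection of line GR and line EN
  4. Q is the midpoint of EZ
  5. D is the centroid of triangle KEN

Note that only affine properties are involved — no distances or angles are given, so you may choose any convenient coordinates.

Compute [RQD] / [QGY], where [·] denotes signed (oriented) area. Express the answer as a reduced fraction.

[RQD]:[QGY] = -14/3

Set N = (0, 0), E = (1, 0), K = (0, 1), Z = (-1, 4); any affine frame gives the same invariant.
1. R is where the line through E parallel to ZN meets line KN ⇒ R = (0, 4)
2. G is the midpoint of EK ⇒ G = (1/2, 1/2)
3. Y is the intersection of line GR and line EN ⇒ Y = (4/7, 0)
4. Q is the midpoint of EZ ⇒ Q = (0, 2)
5. D is the centroid of triangle KEN ⇒ D = (1/3, 1/3)
2·[RQD] = 2/3, 2·[QGY] = -1/7
[RQD]:[QGY] = 2/3:-1/7 = -14/3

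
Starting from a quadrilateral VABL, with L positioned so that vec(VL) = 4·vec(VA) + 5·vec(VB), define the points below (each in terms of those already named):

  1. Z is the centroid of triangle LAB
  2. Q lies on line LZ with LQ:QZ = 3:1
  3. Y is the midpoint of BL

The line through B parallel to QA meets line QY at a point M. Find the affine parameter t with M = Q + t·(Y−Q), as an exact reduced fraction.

t = 4

Assign V = (0, 0), A = (1, 0), B = (0, 1), L = (4, 5) — the answer is frame-independent, so this choice is without loss of generality.
1. Z is the centroid of triangle LAB ⇒ Z = (5/3, 2)
2. Q lies on line LZ with LQ:QZ = 3:1 ⇒ Q = (9/4, 11/4)
3. Y is the midpoint of BL ⇒ Y = (2, 3)
through B parallel to QA: direction (-5/4, -11/4); meets QY at M = (5/4, 15/4)
M = Q + t·(Y−Q) with t = 4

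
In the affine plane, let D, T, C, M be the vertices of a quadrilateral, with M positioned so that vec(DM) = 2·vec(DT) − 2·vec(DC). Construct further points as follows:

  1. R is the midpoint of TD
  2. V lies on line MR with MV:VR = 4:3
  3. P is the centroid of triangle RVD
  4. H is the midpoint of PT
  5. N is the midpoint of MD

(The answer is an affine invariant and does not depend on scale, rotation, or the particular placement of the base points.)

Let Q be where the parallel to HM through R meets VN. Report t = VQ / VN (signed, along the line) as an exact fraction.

t = 12/37

Assign D = (0, 0), T = (1, 0), C = (0, 1), M = (2, -2) — the answer is frame-independent, so this choice is without loss of generality.
1. R is the midpoint of TD ⇒ R = (1/2, 0)
2. V lies on line MR with MV:VR = 4:3 ⇒ V = (8/7, -6/7)
3. P is the centroid of triangle RVD ⇒ P = (23/42, -2/7)
4. H is the midpoint of PT ⇒ H = (65/84, -1/7)
5. N is the midpoint of MD ⇒ N = (1, -1)
through R parallel to HM: direction (103/84, -13/7); meets VN at Q = (284/259, -234/259)
Q = V + t·(N−V) with t = 12/37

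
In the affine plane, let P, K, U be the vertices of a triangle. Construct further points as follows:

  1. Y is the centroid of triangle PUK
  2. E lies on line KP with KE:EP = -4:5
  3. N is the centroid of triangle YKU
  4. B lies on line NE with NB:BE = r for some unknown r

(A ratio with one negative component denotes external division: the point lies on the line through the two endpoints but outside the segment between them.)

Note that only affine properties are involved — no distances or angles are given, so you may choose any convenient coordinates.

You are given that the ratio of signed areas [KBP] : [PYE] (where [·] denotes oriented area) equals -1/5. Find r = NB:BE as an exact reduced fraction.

r = 1/3

Choose coordinates P = (0, 0), K = (1, 0), U = (0, 1).
1. Y is the centroid of triangle PUK ⇒ Y = (1/3, 1/3)
2. E lies on line KP with KE:EP = -4:5 ⇒ E = (5, 0)
3. N is the centroid of triangle YKU ⇒ N = (4/9, 4/9)
4. With NB:BE = r, write λ = r/(r+1) so B = N + λ·(E−N); B is affine-linear in λ
Every point depending on B is an affine combination of B and λ-independent points, so each such coordinate is linear in λ; the λ² term in each signed area is a multiple of (E−N)×(E−N) = 0, so 2·[KBP] and 2·[PYE] are each linear in λ. Evaluating at λ=0 and λ=1:
  2·[KBP] = -4/9·λ + 4/9,   2·[PYE] = -5/3
So [KBP]:[PYE] = (-4/9·λ + 4/9) / (-5/3). Setting this equal to -1/5:
  -4/9·λ + 4/9 = -1/5·(-5/3)  ⇒  λ = 1/4
Then r = λ/(1−λ) = (1/4)/(3/4) = 1/3. Check: with r = 1/3, B = (19/12, 1/3) and [KBP]:[PYE] = -1/5 as required.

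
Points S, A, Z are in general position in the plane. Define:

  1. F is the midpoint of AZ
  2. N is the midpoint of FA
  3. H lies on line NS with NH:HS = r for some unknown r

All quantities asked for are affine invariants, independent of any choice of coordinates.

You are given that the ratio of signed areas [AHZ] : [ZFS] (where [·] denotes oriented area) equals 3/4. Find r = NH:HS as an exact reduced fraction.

Assign S = (0, 0), A = (1, 0), Z = (0, 1) — the answer is frame-independent, so this choice is without loss of generality.
1. F is the midpoint of AZ ⇒ F = (1/2, 1/2)
2. N is the midpoint of FA ⇒ N = (3/4, 1/4)
3. With NH:HS = r, write λ = r/(r+1) so H = N + λ·(S−N); H is affine-linear in λ
Every point depending on H is an affine combination of H and λ-independent points, so each such coordinate is linear in λ; the λ² term in each signed area is a multiple of (S−N)×(S−N) = 0, so 2·[AHZ] and 2·[ZFS] are each linear in λ. Evaluating at λ=0 and λ=1:
  2·[AHZ] = −λ,   2·[ZFS] = -1/2
So [AHZ]:[ZFS] = (−λ) / (-1/2). Setting this equal to 3/4:
  −λ = 3/4·(-1/2)  ⇒  λ = 3/8
Then r = λ/(1−λ) = (3/8)/(5/8) = 3/5. Check: with r = 3/5, H = (15/32, 5/32) and [AHZ]:[ZFS] = 3/4 as required.

r = 3/5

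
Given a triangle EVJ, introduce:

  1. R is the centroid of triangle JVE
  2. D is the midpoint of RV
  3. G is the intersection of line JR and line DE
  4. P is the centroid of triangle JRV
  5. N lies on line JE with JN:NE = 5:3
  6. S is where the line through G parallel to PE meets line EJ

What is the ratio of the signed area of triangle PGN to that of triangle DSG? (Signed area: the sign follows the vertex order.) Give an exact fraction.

Choose coordinates E = (0, 0), V = (1, 0), J = (0, 1).
1. R is the centroid of triangle JVE ⇒ R = (1/3, 1/3)
2. D is the midpoint of RV ⇒ D = (2/3, 1/6)
3. G is the intersection of line JR and line DE ⇒ G = (4/9, 1/9)
4. P is the centroid of triangle JRV ⇒ P = (4/9, 4/9)
5. N lies on line JE with JN:NE = 5:3 ⇒ N = (0, 3/8)
6. S is where the line through G parallel to PE meets line EJ ⇒ S = (0, -1/3)
2·[PGN] = -4/27, 2·[DSG] = -2/27
[PGN]:[DSG] = -4/27:-2/27 = 2

[PGN]:[DSG] = 2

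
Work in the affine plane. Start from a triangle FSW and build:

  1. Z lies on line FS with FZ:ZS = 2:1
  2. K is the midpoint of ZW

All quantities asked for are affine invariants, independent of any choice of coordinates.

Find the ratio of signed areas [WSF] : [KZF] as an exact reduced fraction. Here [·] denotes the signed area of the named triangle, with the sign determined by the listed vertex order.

[WSF]:[KZF] = 3

Set F = (0, 0), S = (1, 0), W = (0, 1); any affine frame gives the same invariant.
1. Z lies on line FS with FZ:ZS = 2:1 ⇒ Z = (2/3, 0)
2. K is the midpoint of ZW ⇒ K = (1/3, 1/2)
2·[WSF] = -1, 2·[KZF] = -1/3
[WSF]:[KZF] = -1:-1/3 = 3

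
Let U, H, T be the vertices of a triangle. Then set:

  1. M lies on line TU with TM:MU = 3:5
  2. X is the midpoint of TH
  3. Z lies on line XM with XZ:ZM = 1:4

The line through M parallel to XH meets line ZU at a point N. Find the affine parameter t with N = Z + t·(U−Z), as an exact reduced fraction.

Set U = (0, 0), H = (1, 0), T = (0, 1); any affine frame gives the same invariant.
1. M lies on line TU with TM:MU = 3:5 ⇒ M = (0, 5/8)
2. X is the midpoint of TH ⇒ X = (1/2, 1/2)
3. Z lies on line XM with XZ:ZM = 1:4 ⇒ Z = (2/5, 21/40)
through M parallel to XH: direction (1/2, -1/2); meets ZU at N = (10/37, 105/296)
N = Z + t·(U−Z) with t = 12/37

t = 12/37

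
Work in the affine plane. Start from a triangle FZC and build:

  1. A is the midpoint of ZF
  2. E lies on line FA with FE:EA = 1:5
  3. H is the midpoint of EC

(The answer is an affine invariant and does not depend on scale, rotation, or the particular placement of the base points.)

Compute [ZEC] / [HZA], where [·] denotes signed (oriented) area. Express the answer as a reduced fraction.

[ZEC]:[HZA] = 11/3

Choose coordinates F = (0, 0), Z = (1, 0), C = (0, 1).
1. A is the midpoint of ZF ⇒ A = (1/2, 0)
2. E lies on line FA with FE:EA = 1:5 ⇒ E = (1/12, 0)
3. H is the midpoint of EC ⇒ H = (1/24, 1/2)
2·[ZEC] = -11/12, 2·[HZA] = -1/4
[ZEC]:[HZA] = -11/12:-1/4 = 11/3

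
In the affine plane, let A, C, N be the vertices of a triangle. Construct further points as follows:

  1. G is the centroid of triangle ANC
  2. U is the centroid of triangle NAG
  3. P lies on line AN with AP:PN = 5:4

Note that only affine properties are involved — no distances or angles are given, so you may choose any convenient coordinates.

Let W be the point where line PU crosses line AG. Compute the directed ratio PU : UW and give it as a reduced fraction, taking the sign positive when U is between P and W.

PU:UW = 2/3

Work in coordinates with A = (0, 0), C = (1, 0), N = (0, 1).
1. G is the centroid of triangle ANC ⇒ G = (1/3, 1/3)
2. U is the centroid of triangle NAG ⇒ U = (1/9, 4/9)
3. P lies on line AN with AP:PN = 5:4 ⇒ P = (0, 5/9)
line PU meets AG at W = (5/18, 5/18)
U = P + t·(W−P) with t = 2/5, so PU:UW = 2/5:3/5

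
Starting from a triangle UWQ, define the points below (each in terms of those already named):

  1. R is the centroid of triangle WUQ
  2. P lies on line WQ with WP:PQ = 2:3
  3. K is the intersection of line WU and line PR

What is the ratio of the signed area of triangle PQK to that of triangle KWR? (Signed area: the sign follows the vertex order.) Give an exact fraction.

[PQK]:[KWR] = 9/5

Choose coordinates U = (0, 0), W = (1, 0), Q = (0, 1).
1. R is the centroid of triangle WUQ ⇒ R = (1/3, 1/3)
2. P lies on line WQ with WP:PQ = 2:3 ⇒ P = (3/5, 2/5)
3. K is the intersection of line WU and line PR ⇒ K = (-1, 0)
2·[PQK] = 6/5, 2·[KWR] = 2/3
[PQK]:[KWR] = 6/5:2/3 = 9/5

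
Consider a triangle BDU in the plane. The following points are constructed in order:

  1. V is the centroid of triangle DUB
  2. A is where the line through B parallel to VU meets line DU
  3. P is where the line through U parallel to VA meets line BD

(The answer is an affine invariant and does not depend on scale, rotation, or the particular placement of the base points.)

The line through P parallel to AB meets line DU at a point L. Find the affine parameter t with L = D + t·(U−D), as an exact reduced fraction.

Set B = (0, 0), D = (1, 0), U = (0, 1); any affine frame gives the same invariant.
1. V is the centroid of triangle DUB ⇒ V = (1/3, 1/3)
2. A is where the line through B parallel to VU meets line DU ⇒ A = (-1, 2)
3. P is where the line through U parallel to VA meets line BD ⇒ P = (4/5, 0)
through P parallel to AB: direction (1, -2); meets DU at L = (3/5, 2/5)
L = D + t·(U−D) with t = 2/5

t = 2/5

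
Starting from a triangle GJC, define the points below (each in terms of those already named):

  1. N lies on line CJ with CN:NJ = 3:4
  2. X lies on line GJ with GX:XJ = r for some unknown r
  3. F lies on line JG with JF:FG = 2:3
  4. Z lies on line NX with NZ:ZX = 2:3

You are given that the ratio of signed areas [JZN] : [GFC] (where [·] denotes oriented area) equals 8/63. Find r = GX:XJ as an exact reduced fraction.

Set G = (0, 0), J = (1, 0), C = (0, 1); any affine frame gives the same invariant.
1. N lies on line CJ with CN:NJ = 3:4 ⇒ N = (3/7, 4/7)
2. With GX:XJ = r, write λ = r/(r+1) so X = G + λ·(J−G); X is affine-linear in λ
3. F lies on line JG with JF:FG = 2:3 ⇒ F = (3/5, 0)
4. Z lies on line NX with NZ:ZX = 2:3 ⇒ Z is an affine combination of earlier points and hence also affine-linear in λ
Every point depending on X is an affine combination of X and λ-independent points, so each such coordinate is linear in λ; the λ² term in each signed area is a multiple of (J−G)×(J−G) = 0, so 2·[JZN] and 2·[GFC] are each linear in λ. Evaluating at λ=0 and λ=1:
  2·[JZN] = 8/35·λ − 8/35,   2·[GFC] = 3/5
So [JZN]:[GFC] = (8/35·λ − 8/35) / (3/5). Setting this equal to 8/63:
  8/35·λ − 8/35 = 8/63·(3/5)  ⇒  λ = 4/3
Then r = λ/(1−λ) = (4/3)/(-1/3) = -4. Check: with r = -4, X = (4/3, 0) and [JZN]:[GFC] = 8/63 as required.

r = -4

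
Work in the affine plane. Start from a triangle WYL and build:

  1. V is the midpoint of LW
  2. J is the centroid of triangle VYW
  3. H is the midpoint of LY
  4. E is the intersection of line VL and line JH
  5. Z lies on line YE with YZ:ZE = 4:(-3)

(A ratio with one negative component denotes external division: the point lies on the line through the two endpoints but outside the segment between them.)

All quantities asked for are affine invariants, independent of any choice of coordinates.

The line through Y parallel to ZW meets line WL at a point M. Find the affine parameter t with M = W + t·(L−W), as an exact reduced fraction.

t = -2/3

Work in coordinates with W = (0, 0), Y = (1, 0), L = (0, 1).
1. V is the midpoint of LW ⇒ V = (0, 1/2)
2. J is the centroid of triangle VYW ⇒ J = (1/3, 1/6)
3. H is the midpoint of LY ⇒ H = (1/2, 1/2)
4. E is the intersection of line VL and line JH ⇒ E = (0, -1/2)
5. Z lies on line YE with YZ:ZE = 4:(-3) ⇒ Z = (-3, -2)
through Y parallel to ZW: direction (3, 2); meets WL at M = (0, -2/3)
M = W + t·(L−W) with t = -2/3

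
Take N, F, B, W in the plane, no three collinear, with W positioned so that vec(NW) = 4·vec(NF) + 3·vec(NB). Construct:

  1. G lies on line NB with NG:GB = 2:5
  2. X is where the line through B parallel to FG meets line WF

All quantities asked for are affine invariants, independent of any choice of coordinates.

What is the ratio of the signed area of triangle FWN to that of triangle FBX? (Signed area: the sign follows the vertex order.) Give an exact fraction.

[FWN]:[FBX] = -27/10

Choose coordinates N = (0, 0), F = (1, 0), B = (0, 1), W = (4, 3).
1. G lies on line NB with NG:GB = 2:5 ⇒ G = (0, 2/7)
2. X is where the line through B parallel to FG meets line WF ⇒ X = (14/9, 5/9)
2·[FWN] = 3, 2·[FBX] = -10/9
[FWN]:[FBX] = 3:-10/9 = -27/10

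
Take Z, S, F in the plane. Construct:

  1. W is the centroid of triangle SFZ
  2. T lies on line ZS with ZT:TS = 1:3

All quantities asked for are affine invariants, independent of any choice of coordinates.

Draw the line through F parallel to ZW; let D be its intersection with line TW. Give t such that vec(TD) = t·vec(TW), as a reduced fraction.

t = 5

Work in coordinates with Z = (0, 0), S = (1, 0), F = (0, 1).
1. W is the centroid of triangle SFZ ⇒ W = (1/3, 1/3)
2. T lies on line ZS with ZT:TS = 1:3 ⇒ T = (1/4, 0)
through F parallel to ZW: direction (1/3, 1/3); meets TW at D = (2/3, 5/3)
D = T + t·(W−T) with t = 5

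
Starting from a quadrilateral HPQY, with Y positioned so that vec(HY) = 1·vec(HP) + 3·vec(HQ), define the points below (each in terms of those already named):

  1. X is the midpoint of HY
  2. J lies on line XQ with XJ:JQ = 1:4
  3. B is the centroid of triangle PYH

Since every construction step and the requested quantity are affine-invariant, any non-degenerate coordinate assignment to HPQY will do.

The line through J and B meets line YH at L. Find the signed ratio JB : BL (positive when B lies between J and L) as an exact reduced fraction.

JB:BL = -6/5

Work in coordinates with H = (0, 0), P = (1, 0), Q = (0, 1), Y = (1, 3).
1. X is the midpoint of HY ⇒ X = (1/2, 3/2)
2. J lies on line XQ with XJ:JQ = 1:4 ⇒ J = (2/5, 7/5)
3. B is the centroid of triangle PYH ⇒ B = (2/3, 1)
line JB meets YH at L = (4/9, 4/3)
B = J + t·(L−J) with t = 6, so JB:BL = 6:-5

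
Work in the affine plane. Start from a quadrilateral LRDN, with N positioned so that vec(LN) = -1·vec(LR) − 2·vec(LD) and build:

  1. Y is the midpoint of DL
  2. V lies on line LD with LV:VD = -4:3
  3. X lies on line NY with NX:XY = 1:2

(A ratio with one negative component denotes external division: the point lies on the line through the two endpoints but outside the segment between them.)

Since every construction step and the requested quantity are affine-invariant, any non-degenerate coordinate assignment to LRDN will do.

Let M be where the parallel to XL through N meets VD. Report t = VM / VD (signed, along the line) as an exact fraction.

Work in coordinates with L = (0, 0), R = (1, 0), D = (0, 1), N = (-1, -2).
1. Y is the midpoint of DL ⇒ Y = (0, 1/2)
2. V lies on line LD with LV:VD = -4:3 ⇒ V = (0, 4)
3. X lies on line NY with NX:XY = 1:2 ⇒ X = (-2/3, -7/6)
through N parallel to XL: direction (2/3, 7/6); meets VD at M = (0, -1/4)
M = V + t·(D−V) with t = 17/12

t = 17/12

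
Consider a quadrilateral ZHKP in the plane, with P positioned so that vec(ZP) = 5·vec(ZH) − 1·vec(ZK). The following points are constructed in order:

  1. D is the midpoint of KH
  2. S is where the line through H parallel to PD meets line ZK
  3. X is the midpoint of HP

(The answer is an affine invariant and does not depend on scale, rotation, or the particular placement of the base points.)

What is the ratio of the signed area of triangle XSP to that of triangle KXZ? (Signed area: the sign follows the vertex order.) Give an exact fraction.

Work in coordinates with Z = (0, 0), H = (1, 0), K = (0, 1), P = (5, -1).
1. D is the midpoint of KH ⇒ D = (1/2, 1/2)
2. S is where the line through H parallel to PD meets line ZK ⇒ S = (0, 1/3)
3. X is the midpoint of HP ⇒ X = (3, -1/2)
2·[XSP] = -1/6, 2·[KXZ] = -3
[XSP]:[KXZ] = -1/6:-3 = 1/18

[XSP]:[KXZ] = 1/18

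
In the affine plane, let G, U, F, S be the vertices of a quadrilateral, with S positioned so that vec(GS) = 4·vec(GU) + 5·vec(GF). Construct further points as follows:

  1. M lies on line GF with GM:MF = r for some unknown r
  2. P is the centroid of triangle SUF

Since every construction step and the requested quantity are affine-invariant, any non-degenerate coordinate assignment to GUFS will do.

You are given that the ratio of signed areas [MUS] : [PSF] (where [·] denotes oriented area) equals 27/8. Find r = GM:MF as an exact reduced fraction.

r = -4

Choose coordinates G = (0, 0), U = (1, 0), F = (0, 1), S = (4, 5).
1. With GM:MF = r, write λ = r/(r+1) so M = G + λ·(F−G); M is affine-linear in λ
2. P is the centroid of triangle SUF ⇒ P = (5/3, 2)
Every point depending on M is an affine combination of M and λ-independent points, so each such coordinate is linear in λ; the λ² term in each signed area is a multiple of (F−G)×(F−G) = 0, so 2·[MUS] and 2·[PSF] are each linear in λ. Evaluating at λ=0 and λ=1:
  2·[MUS] = 3·λ + 5,   2·[PSF] = 8/3
So [MUS]:[PSF] = (3·λ + 5) / (8/3). Setting this equal to 27/8:
  3·λ + 5 = 27/8·(8/3)  ⇒  λ = 4/3
Then r = λ/(1−λ) = (4/3)/(-1/3) = -4. Check: with r = -4, M = (0, 4/3) and [MUS]:[PSF] = 27/8 as required.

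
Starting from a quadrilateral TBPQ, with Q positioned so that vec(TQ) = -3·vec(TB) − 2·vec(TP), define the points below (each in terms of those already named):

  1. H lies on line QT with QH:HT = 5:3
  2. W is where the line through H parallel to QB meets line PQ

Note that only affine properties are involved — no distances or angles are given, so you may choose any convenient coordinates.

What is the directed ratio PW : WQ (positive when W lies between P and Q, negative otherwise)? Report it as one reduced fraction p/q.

PW:WQ = 19/5

Choose coordinates T = (0, 0), B = (1, 0), P = (0, 1), Q = (-3, -2).
1. H lies on line QT with QH:HT = 5:3 ⇒ H = (-9/8, -3/4)
2. W is where the line through H parallel to QB meets line PQ ⇒ W = (-19/8, -11/8)
W = P + t·(Q−P) with t = 19/24, so PW:WQ = t:(1−t) = 19/24:5/24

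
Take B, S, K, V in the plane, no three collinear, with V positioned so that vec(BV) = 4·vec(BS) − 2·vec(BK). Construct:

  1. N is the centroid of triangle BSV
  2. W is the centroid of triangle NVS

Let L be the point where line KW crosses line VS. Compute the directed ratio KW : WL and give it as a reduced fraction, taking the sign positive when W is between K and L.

KW:WL = -11/2

Work in coordinates with B = (0, 0), S = (1, 0), K = (0, 1), V = (4, -2).
1. N is the centroid of triangle BSV ⇒ N = (5/3, -2/3)
2. W is the centroid of triangle NVS ⇒ W = (20/9, -8/9)
line KW meets VS at L = (20/11, -6/11)
W = K + t·(L−K) with t = 11/9, so KW:WL = 11/9:-2/9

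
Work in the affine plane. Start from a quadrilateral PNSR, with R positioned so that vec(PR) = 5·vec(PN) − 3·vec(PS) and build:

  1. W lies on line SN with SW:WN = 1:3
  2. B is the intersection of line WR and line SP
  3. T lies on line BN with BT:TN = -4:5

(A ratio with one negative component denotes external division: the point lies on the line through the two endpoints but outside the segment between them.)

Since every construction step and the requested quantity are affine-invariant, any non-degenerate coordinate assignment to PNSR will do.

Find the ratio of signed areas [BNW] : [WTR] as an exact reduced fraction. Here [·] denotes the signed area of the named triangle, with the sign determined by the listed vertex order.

Work in coordinates with P = (0, 0), N = (1, 0), S = (0, 1), R = (5, -3).
1. W lies on line SN with SW:WN = 1:3 ⇒ W = (1/4, 3/4)
2. B is the intersection of line WR and line SP ⇒ B = (0, 18/19)
3. T lies on line BN with BT:TN = -4:5 ⇒ T = (-4, 90/19)
2·[BNW] = 3/76, 2·[WTR] = -3
[BNW]:[WTR] = 3/76:-3 = -1/76

[BNW]:[WTR] = -1/76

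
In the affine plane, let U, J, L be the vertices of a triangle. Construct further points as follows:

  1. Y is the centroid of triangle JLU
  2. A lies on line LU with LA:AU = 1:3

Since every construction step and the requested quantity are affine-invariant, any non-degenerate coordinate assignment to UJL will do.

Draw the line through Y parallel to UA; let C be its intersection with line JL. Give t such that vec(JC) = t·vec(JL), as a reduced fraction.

t = 2/3

Set U = (0, 0), J = (1, 0), L = (0, 1); any affine frame gives the same invariant.
1. Y is the centroid of triangle JLU ⇒ Y = (1/3, 1/3)
2. A lies on line LU with LA:AU = 1:3 ⇒ A = (0, 3/4)
through Y parallel to UA: direction (0, 3/4); meets JL at C = (1/3, 2/3)
C = J + t·(L−J) with t = 2/3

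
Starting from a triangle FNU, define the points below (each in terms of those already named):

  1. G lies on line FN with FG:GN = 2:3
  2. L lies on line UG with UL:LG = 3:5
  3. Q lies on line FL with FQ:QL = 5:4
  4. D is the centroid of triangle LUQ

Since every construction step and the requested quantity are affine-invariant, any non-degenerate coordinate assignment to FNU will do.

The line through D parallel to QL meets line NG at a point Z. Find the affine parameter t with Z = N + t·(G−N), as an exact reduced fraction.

t = 9/5

Set F = (0, 0), N = (1, 0), U = (0, 1); any affine frame gives the same invariant.
1. G lies on line FN with FG:GN = 2:3 ⇒ G = (2/5, 0)
2. L lies on line UG with UL:LG = 3:5 ⇒ L = (3/20, 5/8)
3. Q lies on line FL with FQ:QL = 5:4 ⇒ Q = (1/12, 25/72)
4. D is the centroid of triangle LUQ ⇒ D = (7/90, 71/108)
through D parallel to QL: direction (1/15, 5/18); meets NG at Z = (-2/25, 0)
Z = N + t·(G−N) with t = 9/5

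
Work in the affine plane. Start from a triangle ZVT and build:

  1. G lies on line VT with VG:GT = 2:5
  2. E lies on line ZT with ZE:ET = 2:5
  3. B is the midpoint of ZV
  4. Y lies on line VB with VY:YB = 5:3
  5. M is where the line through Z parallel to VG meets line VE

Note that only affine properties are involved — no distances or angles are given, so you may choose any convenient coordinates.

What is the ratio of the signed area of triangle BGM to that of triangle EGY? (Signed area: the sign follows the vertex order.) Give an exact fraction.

Work in coordinates with Z = (0, 0), V = (1, 0), T = (0, 1).
1. G lies on line VT with VG:GT = 2:5 ⇒ G = (5/7, 2/7)
2. E lies on line ZT with ZE:ET = 2:5 ⇒ E = (0, 2/7)
3. B is the midpoint of ZV ⇒ B = (1/2, 0)
4. Y lies on line VB with VY:YB = 5:3 ⇒ Y = (11/16, 0)
5. M is where the line through Z parallel to VG meets line VE ⇒ M = (-2/5, 2/5)
2·[BGM] = 12/35, 2·[EGY] = -10/49
[BGM]:[EGY] = 12/35:-10/49 = -42/25

[BGM]:[EGY] = -42/25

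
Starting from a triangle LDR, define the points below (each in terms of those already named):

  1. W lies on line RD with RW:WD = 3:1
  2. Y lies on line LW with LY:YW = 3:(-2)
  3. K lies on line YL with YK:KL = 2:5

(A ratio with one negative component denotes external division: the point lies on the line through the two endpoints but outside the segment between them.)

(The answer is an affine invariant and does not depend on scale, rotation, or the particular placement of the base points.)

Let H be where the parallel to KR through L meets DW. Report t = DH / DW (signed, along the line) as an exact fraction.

Work in coordinates with L = (0, 0), D = (1, 0), R = (0, 1).
1. W lies on line RD with RW:WD = 3:1 ⇒ W = (3/4, 1/4)
2. Y lies on line LW with LY:YW = 3:(-2) ⇒ Y = (9/4, 3/4)
3. K lies on line YL with YK:KL = 2:5 ⇒ K = (45/28, 15/28)
through L parallel to KR: direction (-45/28, 13/28); meets DW at H = (45/32, -13/32)
H = D + t·(W−D) with t = -13/8

t = -13/8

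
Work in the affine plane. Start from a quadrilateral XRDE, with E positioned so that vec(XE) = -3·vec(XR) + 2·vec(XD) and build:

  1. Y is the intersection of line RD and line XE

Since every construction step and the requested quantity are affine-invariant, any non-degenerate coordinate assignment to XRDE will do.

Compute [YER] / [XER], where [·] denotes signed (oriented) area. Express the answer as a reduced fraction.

[YER]:[XER] = 2

Work in coordinates with X = (0, 0), R = (1, 0), D = (0, 1), E = (-3, 2).
1. Y is the intersection of line RD and line XE ⇒ Y = (3, -2)
2·[YER] = -4, 2·[XER] = -2
[YER]:[XER] = -4:-2 = 2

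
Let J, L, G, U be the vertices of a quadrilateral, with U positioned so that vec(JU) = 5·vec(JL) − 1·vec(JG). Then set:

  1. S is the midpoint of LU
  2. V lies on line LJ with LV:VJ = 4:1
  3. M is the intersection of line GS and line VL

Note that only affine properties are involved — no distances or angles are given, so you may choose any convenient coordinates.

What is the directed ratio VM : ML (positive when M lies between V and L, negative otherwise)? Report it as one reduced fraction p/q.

VM:ML = -9/5

Assign J = (0, 0), L = (1, 0), G = (0, 1), U = (5, -1) — the answer is frame-independent, so this choice is without loss of generality.
1. S is the midpoint of LU ⇒ S = (3, -1/2)
2. V lies on line LJ with LV:VJ = 4:1 ⇒ V = (1/5, 0)
3. M is the intersection of line GS and line VL ⇒ M = (2, 0)
M = V + t·(L−V) with t = 9/4, so VM:ML = t:(1−t) = 9/4:-5/4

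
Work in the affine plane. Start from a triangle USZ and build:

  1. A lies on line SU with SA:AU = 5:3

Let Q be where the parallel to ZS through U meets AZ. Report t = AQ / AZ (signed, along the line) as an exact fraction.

Assign U = (0, 0), S = (1, 0), Z = (0, 1) — the answer is frame-independent, so this choice is without loss of generality.
1. A lies on line SU with SA:AU = 5:3 ⇒ A = (3/8, 0)
through U parallel to ZS: direction (1, -1); meets AZ at Q = (3/5, -3/5)
Q = A + t·(Z−A) with t = -3/5

t = -3/5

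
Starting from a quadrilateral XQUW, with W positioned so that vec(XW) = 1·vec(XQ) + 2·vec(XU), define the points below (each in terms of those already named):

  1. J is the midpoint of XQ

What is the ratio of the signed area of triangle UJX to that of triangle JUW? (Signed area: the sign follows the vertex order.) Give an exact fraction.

[UJX]:[JUW] = 1/3

Work in coordinates with X = (0, 0), Q = (1, 0), U = (0, 1), W = (1, 2).
1. J is the midpoint of XQ ⇒ J = (1/2, 0)
2·[UJX] = -1/2, 2·[JUW] = -3/2
[UJX]:[JUW] = -1/2:-3/2 = 1/3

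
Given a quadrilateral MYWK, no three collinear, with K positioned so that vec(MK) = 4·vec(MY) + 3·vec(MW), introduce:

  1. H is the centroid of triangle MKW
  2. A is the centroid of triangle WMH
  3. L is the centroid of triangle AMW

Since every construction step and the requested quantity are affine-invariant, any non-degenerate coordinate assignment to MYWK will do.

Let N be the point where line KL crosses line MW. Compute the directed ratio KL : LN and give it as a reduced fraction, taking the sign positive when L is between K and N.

KL:LN = 26

Set M = (0, 0), Y = (1, 0), W = (0, 1), K = (4, 3); any affine frame gives the same invariant.
1. H is the centroid of triangle MKW ⇒ H = (4/3, 4/3)
2. A is the centroid of triangle WMH ⇒ A = (4/9, 7/9)
3. L is the centroid of triangle AMW ⇒ L = (4/27, 16/27)
line KL meets MW at N = (0, 1/2)
L = K + t·(N−K) with t = 26/27, so KL:LN = 26/27:1/27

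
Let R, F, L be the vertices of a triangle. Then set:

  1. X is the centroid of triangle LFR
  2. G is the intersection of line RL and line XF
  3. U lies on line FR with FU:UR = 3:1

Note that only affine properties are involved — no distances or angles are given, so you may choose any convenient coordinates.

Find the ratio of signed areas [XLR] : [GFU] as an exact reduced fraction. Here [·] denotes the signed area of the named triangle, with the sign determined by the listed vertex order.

Set R = (0, 0), F = (1, 0), L = (0, 1); any affine frame gives the same invariant.
1. X is the centroid of triangle LFR ⇒ X = (1/3, 1/3)
2. G is the intersection of line RL and line XF ⇒ G = (0, 1/2)
3. U lies on line FR with FU:UR = 3:1 ⇒ U = (1/4, 0)
2·[XLR] = 1/3, 2·[GFU] = -3/8
[XLR]:[GFU] = 1/3:-3/8 = -8/9

[XLR]:[GFU] = -8/9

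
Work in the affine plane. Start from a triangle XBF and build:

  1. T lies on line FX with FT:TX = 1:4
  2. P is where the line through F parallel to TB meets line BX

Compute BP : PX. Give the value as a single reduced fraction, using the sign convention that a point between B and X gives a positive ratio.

Work in coordinates with X = (0, 0), B = (1, 0), F = (0, 1).
1. T lies on line FX with FT:TX = 1:4 ⇒ T = (0, 4/5)
2. P is where the line through F parallel to TB meets line BX ⇒ P = (5/4, 0)
P = B + t·(X−B) with t = -1/4, so BP:PX = t:(1−t) = -1/4:5/4

BP:PX = -1/5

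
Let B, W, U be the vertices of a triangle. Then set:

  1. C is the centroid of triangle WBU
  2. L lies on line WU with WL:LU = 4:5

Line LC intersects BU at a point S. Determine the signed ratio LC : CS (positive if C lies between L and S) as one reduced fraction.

Assign B = (0, 0), W = (1, 0), U = (0, 1) — the answer is frame-independent, so this choice is without loss of generality.
1. C is the centroid of triangle WBU ⇒ C = (1/3, 1/3)
2. L lies on line WU with WL:LU = 4:5 ⇒ L = (5/9, 4/9)
line LC meets BU at S = (0, 1/6)
C = L + t·(S−L) with t = 2/5, so LC:CS = 2/5:3/5

LC:CS = 2/3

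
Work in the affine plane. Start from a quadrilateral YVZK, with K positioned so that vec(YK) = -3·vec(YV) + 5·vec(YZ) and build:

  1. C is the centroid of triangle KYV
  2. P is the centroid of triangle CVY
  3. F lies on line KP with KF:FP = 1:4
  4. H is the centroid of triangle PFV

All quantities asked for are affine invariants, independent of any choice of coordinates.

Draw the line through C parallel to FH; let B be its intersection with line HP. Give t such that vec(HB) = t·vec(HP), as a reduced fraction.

t = 11/16

Assign Y = (0, 0), V = (1, 0), Z = (0, 1), K = (-3, 5) — the answer is frame-independent, so this choice is without loss of generality.
1. C is the centroid of triangle KYV ⇒ C = (-2/3, 5/3)
2. P is the centroid of triangle CVY ⇒ P = (1/9, 5/9)
3. F lies on line KP with KF:FP = 1:4 ⇒ F = (-107/45, 37/9)
4. H is the centroid of triangle PFV ⇒ H = (-19/45, 14/9)
through C parallel to FH: direction (88/45, -23/9); meets HP at B = (-1/18, 125/144)
B = H + t·(P−H) with t = 11/16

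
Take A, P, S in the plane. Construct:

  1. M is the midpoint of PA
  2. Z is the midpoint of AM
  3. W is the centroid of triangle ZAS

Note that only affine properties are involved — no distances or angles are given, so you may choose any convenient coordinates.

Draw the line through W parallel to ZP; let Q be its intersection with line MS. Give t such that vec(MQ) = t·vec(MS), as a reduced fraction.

t = 1/3

Choose coordinates A = (0, 0), P = (1, 0), S = (0, 1).
1. M is the midpoint of PA ⇒ M = (1/2, 0)
2. Z is the midpoint of AM ⇒ Z = (1/4, 0)
3. W is the centroid of triangle ZAS ⇒ W = (1/12, 1/3)
through W parallel to ZP: direction (3/4, 0); meets MS at Q = (1/3, 1/3)
Q = M + t·(S−M) with t = 1/3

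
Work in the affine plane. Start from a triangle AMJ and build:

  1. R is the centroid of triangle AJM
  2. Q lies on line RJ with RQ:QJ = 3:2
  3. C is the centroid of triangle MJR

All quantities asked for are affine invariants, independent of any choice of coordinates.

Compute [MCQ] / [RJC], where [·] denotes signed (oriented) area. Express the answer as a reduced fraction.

[MCQ]:[RJC] = 1/5

Work in coordinates with A = (0, 0), M = (1, 0), J = (0, 1).
1. R is the centroid of triangle AJM ⇒ R = (1/3, 1/3)
2. Q lies on line RJ with RQ:QJ = 3:2 ⇒ Q = (2/15, 11/15)
3. C is the centroid of triangle MJR ⇒ C = (4/9, 4/9)
2·[MCQ] = -1/45, 2·[RJC] = -1/9
[MCQ]:[RJC] = -1/45:-1/9 = 1/5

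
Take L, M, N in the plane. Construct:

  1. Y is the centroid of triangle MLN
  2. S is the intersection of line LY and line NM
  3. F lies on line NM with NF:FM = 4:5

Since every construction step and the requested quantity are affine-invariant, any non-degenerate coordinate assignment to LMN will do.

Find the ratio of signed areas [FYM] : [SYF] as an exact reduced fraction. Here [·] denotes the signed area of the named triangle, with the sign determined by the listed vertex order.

Choose coordinates L = (0, 0), M = (1, 0), N = (0, 1).
1. Y is the centroid of triangle MLN ⇒ Y = (1/3, 1/3)
2. S is the intersection of line LY and line NM ⇒ S = (1/2, 1/2)
3. F lies on line NM with NF:FM = 4:5 ⇒ F = (4/9, 5/9)
2·[FYM] = 5/27, 2·[SYF] = -1/54
[FYM]:[SYF] = 5/27:-1/54 = -10

[FYM]:[SYF] = -10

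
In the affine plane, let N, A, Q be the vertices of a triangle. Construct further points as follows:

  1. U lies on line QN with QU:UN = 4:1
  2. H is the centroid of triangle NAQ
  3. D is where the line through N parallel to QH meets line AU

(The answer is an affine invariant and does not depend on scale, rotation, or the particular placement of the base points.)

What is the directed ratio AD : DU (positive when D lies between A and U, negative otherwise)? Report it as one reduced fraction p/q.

AD:DU = -10

Choose coordinates N = (0, 0), A = (1, 0), Q = (0, 1).
1. U lies on line QN with QU:UN = 4:1 ⇒ U = (0, 1/5)
2. H is the centroid of triangle NAQ ⇒ H = (1/3, 1/3)
3. D is where the line through N parallel to QH meets line AU ⇒ D = (-1/9, 2/9)
D = A + t·(U−A) with t = 10/9, so AD:DU = t:(1−t) = 10/9:-1/9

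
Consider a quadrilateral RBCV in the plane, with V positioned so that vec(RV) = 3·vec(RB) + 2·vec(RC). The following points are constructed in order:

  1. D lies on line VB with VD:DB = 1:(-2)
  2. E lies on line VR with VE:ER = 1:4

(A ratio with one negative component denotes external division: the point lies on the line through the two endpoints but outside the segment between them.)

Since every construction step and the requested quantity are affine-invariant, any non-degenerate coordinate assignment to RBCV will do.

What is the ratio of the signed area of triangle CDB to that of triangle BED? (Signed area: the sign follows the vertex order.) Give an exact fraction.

[CDB]:[BED] = 10

Assign R = (0, 0), B = (1, 0), C = (0, 1), V = (3, 2) — the answer is frame-independent, so this choice is without loss of generality.
1. D lies on line VB with VD:DB = 1:(-2) ⇒ D = (5, 4)
2. E lies on line VR with VE:ER = 1:4 ⇒ E = (12/5, 8/5)
2·[CDB] = -8, 2·[BED] = -4/5
[CDB]:[BED] = -8:-4/5 = 10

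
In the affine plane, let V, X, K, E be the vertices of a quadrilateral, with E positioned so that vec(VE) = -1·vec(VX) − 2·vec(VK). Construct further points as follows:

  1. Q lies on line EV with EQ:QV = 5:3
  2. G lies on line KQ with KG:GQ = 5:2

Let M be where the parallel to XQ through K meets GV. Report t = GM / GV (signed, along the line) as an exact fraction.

Choose coordinates V = (0, 0), X = (1, 0), K = (0, 1), E = (-1, -2).
1. Q lies on line EV with EQ:QV = 5:3 ⇒ Q = (-3/8, -3/4)
2. G lies on line KQ with KG:GQ = 5:2 ⇒ G = (-15/56, -1/4)
through K parallel to XQ: direction (-11/8, -3/4); meets GV at M = (165/64, 77/32)
M = G + t·(V−G) with t = 85/8

t = 85/8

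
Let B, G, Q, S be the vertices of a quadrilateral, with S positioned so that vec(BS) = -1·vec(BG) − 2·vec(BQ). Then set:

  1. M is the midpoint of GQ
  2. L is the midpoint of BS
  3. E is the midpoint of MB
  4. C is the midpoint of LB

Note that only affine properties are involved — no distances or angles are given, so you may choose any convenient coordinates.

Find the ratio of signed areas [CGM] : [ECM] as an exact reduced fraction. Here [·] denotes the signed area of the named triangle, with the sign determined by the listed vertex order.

[CGM]:[ECM] = 14

Set B = (0, 0), G = (1, 0), Q = (0, 1), S = (-1, -2); any affine frame gives the same invariant.
1. M is the midpoint of GQ ⇒ M = (1/2, 1/2)
2. L is the midpoint of BS ⇒ L = (-1/2, -1)
3. E is the midpoint of MB ⇒ E = (1/4, 1/4)
4. C is the midpoint of LB ⇒ C = (-1/4, -1/2)
2·[CGM] = 7/8, 2·[ECM] = 1/16
[CGM]:[ECM] = 7/8:1/16 = 14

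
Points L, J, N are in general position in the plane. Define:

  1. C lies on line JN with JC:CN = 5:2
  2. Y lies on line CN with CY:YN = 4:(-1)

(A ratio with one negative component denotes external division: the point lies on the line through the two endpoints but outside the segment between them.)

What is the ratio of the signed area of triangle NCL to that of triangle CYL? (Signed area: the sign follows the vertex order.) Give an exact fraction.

Choose coordinates L = (0, 0), J = (1, 0), N = (0, 1).
1. C lies on line JN with JC:CN = 5:2 ⇒ C = (2/7, 5/7)
2. Y lies on line CN with CY:YN = 4:(-1) ⇒ Y = (-2/21, 23/21)
2·[NCL] = -2/7, 2·[CYL] = 8/21
[NCL]:[CYL] = -2/7:8/21 = -3/4

[NCL]:[CYL] = -3/4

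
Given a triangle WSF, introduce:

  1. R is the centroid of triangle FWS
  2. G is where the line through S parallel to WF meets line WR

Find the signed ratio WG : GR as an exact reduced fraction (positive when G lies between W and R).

Work in coordinates with W = (0, 0), S = (1, 0), F = (0, 1).
1. R is the centroid of triangle FWS ⇒ R = (1/3, 1/3)
2. G is where the line through S parallel to WF meets line WR ⇒ G = (1, 1)
G = W + t·(R−W) with t = 3, so WG:GR = t:(1−t) = 3:-2

WG:GR = -3/2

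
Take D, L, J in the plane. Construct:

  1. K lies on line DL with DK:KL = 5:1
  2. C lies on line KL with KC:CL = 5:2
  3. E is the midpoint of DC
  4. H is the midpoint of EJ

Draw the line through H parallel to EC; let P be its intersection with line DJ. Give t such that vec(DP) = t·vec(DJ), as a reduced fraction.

t = 1/2

Assign D = (0, 0), L = (1, 0), J = (0, 1) — the answer is frame-independent, so this choice is without loss of generality.
1. K lies on line DL with DK:KL = 5:1 ⇒ K = (5/6, 0)
2. C lies on line KL with KC:CL = 5:2 ⇒ C = (20/21, 0)
3. E is the midpoint of DC ⇒ E = (10/21, 0)
4. H is the midpoint of EJ ⇒ H = (5/21, 1/2)
through H parallel to EC: direction (10/21, 0); meets DJ at P = (0, 1/2)
P = D + t·(J−D) with t = 1/2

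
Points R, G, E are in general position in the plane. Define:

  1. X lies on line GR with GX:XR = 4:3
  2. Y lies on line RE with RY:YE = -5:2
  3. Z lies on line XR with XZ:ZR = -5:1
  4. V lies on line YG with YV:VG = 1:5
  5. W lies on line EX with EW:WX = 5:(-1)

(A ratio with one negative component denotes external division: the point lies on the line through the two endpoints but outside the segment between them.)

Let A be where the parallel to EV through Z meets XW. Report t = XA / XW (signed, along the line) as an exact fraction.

t = -5/2

Choose coordinates R = (0, 0), G = (1, 0), E = (0, 1).
1. X lies on line GR with GX:XR = 4:3 ⇒ X = (3/7, 0)
2. Y lies on line RE with RY:YE = -5:2 ⇒ Y = (0, 5/3)
3. Z lies on line XR with XZ:ZR = -5:1 ⇒ Z = (-3/28, 0)
4. V lies on line YG with YV:VG = 1:5 ⇒ V = (1/6, 25/18)
5. W lies on line EX with EW:WX = 5:(-1) ⇒ W = (15/28, -1/4)
through Z parallel to EV: direction (1/6, 7/18); meets XW at A = (9/56, 5/8)
A = X + t·(W−X) with t = -5/2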